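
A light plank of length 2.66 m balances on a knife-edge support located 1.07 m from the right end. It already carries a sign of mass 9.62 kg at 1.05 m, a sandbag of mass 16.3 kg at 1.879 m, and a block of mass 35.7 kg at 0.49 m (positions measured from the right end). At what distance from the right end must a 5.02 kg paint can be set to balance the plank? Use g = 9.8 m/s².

Take moments about the knife-edge support (at 1.07 m from the right end).
Sign: 9.62 × 9.8 = 94.28 N down at 1.05 m → arm 0.02 m, τ = 94.28 × 0.02 = 1.886 N·m clockwise.
Sandbag: 16.3 × 9.8 = 159.7 N down at 1.879 m → arm 0.809 m, τ = 159.7 × 0.809 = 129.2 N·m counterclockwise.
Block: 35.7 × 9.8 = 349.9 N down at 0.49 m → arm 0.58 m, τ = 349.9 × 0.58 = 202.9 N·m clockwise.
Net moment of existing loads = 75.59 N·m clockwise.
The paint can weighs 5.02 × 9.8 = 49.2 N and must supply an equal counterclockwise moment, so its lever arm about the knife-edge support is 75.59 / 49.2 = 1.54 m.
That puts it at 1.07 + 1.54 = 2.61 m from the right end.

x ≈ 2.61 m from the right end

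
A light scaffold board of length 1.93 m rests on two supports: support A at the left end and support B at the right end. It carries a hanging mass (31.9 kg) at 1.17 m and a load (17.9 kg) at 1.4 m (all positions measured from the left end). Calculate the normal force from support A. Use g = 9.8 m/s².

Choose support B as the axis so its reaction then has zero moment arm.
Hanging mass: 31.9 × 9.8 = 312.6 N down at 1.17 m → arm 0.76 m, τ = 312.6 × 0.76 = 237.6 N·m counterclockwise.
Load: 17.9 × 9.8 = 175.4 N down at 1.4 m → arm 0.53 m, τ = 175.4 × 0.53 = 92.96 N·m counterclockwise.
Net load moment about support B = 330.6 N·m counterclockwise.
Reaction R at support A is upward at 0 m, arm 1.93 m → moment R × 1.93 clockwise.
Setting net torque to zero: R × 1.93 = 330.6 → R = 171 N.

R_A ≈ 171 N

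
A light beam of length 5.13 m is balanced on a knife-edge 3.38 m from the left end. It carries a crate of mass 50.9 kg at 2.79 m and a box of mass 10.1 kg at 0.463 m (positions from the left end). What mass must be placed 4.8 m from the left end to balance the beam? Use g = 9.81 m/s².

m ≈ 41.9 kg

About the knife-edge (at 3.38 m from the left end):
Crate: 50.9 × 9.81 = 499.3 N down at 2.79 m → arm 0.59 m, τ = 499.3 × 0.59 = 294.6 N·m counterclockwise.
Box: 10.1 × 9.81 = 99.08 N down at 0.463 m → arm 2.917 m, τ = 99.08 × 2.917 = 289 N·m counterclockwise.
Net moment of known loads = 583.6 N·m counterclockwise.
An unknown mass m at 4.8 m has arm 1.42 m; its moment is m·g·1.42 clockwise.
Balancing moments: m × 9.81 × 1.42 = 583.6, giving m = 583.6 / (9.81 × 1.42) = 41.9 kg.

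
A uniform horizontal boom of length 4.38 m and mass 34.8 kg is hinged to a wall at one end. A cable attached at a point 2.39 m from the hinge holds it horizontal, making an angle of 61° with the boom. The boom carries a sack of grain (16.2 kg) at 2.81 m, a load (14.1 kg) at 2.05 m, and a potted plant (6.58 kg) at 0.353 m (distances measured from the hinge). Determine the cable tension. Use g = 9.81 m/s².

T ≈ 718 N

Take moments about the hinge.
Beam weight: 34.8 × 9.81 = 341.4 N down at 2.19 m → arm 2.19 m, τ = 341.4 × 2.19 = 747.7 N·m clockwise.
Sack of grain: 16.2 × 9.81 = 158.9 N down at 2.81 m → arm 2.81 m, τ = 158.9 × 2.81 = 446.5 N·m clockwise.
Load: 14.1 × 9.81 = 138.3 N down at 2.05 m → arm 2.05 m, τ = 138.3 × 2.05 = 283.5 N·m clockwise.
Potted plant: 6.58 × 9.81 = 64.55 N down at 0.353 m → arm 0.353 m, τ = 64.55 × 0.353 = 22.79 N·m clockwise.
Total clockwise load moment = 1500 N·m.
The cable tension T acts at 2.39 m; only its component perpendicular to the boom, T sinθ, produces torque. sin 61° = 0.8746.
Στ = 0 ⇒ T × 2.39 × 0.8746 = 1500 ⇒ T = 1500 / 2.09 = 718 N.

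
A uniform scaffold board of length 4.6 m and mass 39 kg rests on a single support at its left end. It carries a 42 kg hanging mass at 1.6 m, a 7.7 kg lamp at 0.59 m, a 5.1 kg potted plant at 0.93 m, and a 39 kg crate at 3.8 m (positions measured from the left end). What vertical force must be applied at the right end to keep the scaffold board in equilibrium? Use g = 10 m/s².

F ≈ 683 N

Taking torques about the left end:
Beam weight: 39 × 10 = 390 N down at 2.3 m → arm 2.3 m, τ = 390 × 2.3 = 897 N·m clockwise.
Hanging mass: 42 × 10 = 420 N down at 1.6 m → arm 1.6 m, τ = 420 × 1.6 = 672 N·m clockwise.
Lamp: 7.7 × 10 = 77 N down at 0.59 m → arm 0.59 m, τ = 77 × 0.59 = 45.43 N·m clockwise.
Potted plant: 5.1 × 10 = 51 N down at 0.93 m → arm 0.93 m, τ = 51 × 0.93 = 47.43 N·m clockwise.
Crate: 39 × 10 = 390 N down at 3.8 m → arm 3.8 m, τ = 390 × 3.8 = 1482 N·m clockwise.
Net moment of the loads = 3144 N·m clockwise.
The upward force F acts at the right end, arm 4.6 m, giving F × 4.6 counterclockwise.
For rotational equilibrium, F × 4.6 = 3144, so F = 3144 / 4.6 = 683 N.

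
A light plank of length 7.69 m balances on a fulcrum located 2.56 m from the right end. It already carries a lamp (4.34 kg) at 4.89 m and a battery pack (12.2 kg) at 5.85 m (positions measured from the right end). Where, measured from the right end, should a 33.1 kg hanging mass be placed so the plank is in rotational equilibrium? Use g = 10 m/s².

Sum moments about the fulcrum (at 2.56 m from the right end) (the support reaction has zero arm there).
Lamp: 4.34 × 10 = 43.4 N down at 4.89 m → arm 2.33 m, τ = 43.4 × 2.33 = 101.1 N·m counterclockwise.
Battery pack: 12.2 × 10 = 122 N down at 5.85 m → arm 3.29 m, τ = 122 × 3.29 = 401.4 N·m counterclockwise.
Net moment of existing loads = 502.5 N·m counterclockwise.
The hanging mass weighs 33.1 × 10 = 331 N and must supply an equal clockwise moment, so its lever arm about the fulcrum is 502.5 / 331 = 1.52 m.
That puts it at 2.56 − 1.52 = 1.04 m from the right end.

x ≈ 1.04 m from the right end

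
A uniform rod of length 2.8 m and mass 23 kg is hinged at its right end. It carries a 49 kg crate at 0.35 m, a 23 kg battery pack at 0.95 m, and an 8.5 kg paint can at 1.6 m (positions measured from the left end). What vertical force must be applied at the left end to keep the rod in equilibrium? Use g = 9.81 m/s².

Take moments about the right end.
Beam weight: 23 × 9.81 = 225.6 N down at 1.4 m → arm 1.4 m, τ = 225.6 × 1.4 = 315.8 N·m counterclockwise.
Crate: 49 × 9.81 = 480.7 N down at 0.35 m → arm 2.45 m, τ = 480.7 × 2.45 = 1178 N·m counterclockwise.
Battery pack: 23 × 9.81 = 225.6 N down at 0.95 m → arm 1.85 m, τ = 225.6 × 1.85 = 417.4 N·m counterclockwise.
Paint can: 8.5 × 9.81 = 83.39 N down at 1.6 m → arm 1.2 m, τ = 83.39 × 1.2 = 100.1 N·m counterclockwise.
Net moment of the loads = 2011 N·m counterclockwise.
The upward force F acts at the left end, arm 2.8 m, giving F × 2.8 clockwise.
Balancing moments: F × 2.8 = 2011, giving F = 2011 / 2.8 = 718 N.

F ≈ 718 N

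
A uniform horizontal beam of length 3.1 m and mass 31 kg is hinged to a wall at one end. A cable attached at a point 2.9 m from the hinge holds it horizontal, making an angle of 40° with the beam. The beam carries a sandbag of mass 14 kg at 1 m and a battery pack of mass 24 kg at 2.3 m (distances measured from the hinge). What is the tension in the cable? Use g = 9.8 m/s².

About the hinge:
Beam weight: 31 × 9.8 = 303.8 N down at 1.55 m → arm 1.55 m, τ = 303.8 × 1.55 = 470.9 N·m clockwise.
Sandbag: 14 × 9.8 = 137.2 N down at 1 m → arm 1 m, τ = 137.2 × 1 = 137.2 N·m clockwise.
Battery pack: 24 × 9.8 = 235.2 N down at 2.3 m → arm 2.3 m, τ = 235.2 × 2.3 = 541 N·m clockwise.
Total clockwise load moment = 1149 N·m.
The cable tension T acts at 2.9 m; only its component perpendicular to the beam, T sinθ, produces torque. sin 40° = 0.6428.
Setting net torque to zero: T × 2.9 × 0.6428 = 1149 → T = 1149 / 1.864 = 616 N.

T ≈ 616 N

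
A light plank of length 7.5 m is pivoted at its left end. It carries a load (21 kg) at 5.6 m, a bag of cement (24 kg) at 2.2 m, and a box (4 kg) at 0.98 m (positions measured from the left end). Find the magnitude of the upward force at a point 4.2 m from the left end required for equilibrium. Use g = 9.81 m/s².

F ≈ 407 N

About the left end:
Load: 21 × 9.81 = 206 N down at 5.6 m → arm 5.6 m, τ = 206 × 5.6 = 1154 N·m clockwise.
Bag of cement: 24 × 9.81 = 235.4 N down at 2.2 m → arm 2.2 m, τ = 235.4 × 2.2 = 517.9 N·m clockwise.
Box: 4 × 9.81 = 39.24 N down at 0.98 m → arm 0.98 m, τ = 39.24 × 0.98 = 38.46 N·m clockwise.
Net moment of the loads = 1710 N·m clockwise.
The upward force F acts at a point 4.2 m from the left end, arm 4.2 m, giving F × 4.2 counterclockwise.
Balancing moments: F × 4.2 = 1710, giving F = 1710 / 4.2 = 407 N.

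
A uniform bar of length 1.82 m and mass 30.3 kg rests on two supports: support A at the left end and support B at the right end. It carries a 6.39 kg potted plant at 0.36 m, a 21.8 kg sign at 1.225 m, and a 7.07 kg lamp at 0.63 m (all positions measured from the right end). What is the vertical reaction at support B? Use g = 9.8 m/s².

Taking torques about support A:
Beam weight: 30.3 × 9.8 = 296.9 N down at 0.91 m → arm 0.91 m, τ = 296.9 × 0.91 = 270.2 N·m clockwise.
Potted plant: 6.39 × 9.8 = 62.62 N down at 0.36 m → arm 1.46 m, τ = 62.62 × 1.46 = 91.43 N·m clockwise.
Sign: 21.8 × 9.8 = 213.6 N down at 1.225 m → arm 0.595 m, τ = 213.6 × 0.595 = 127.1 N·m clockwise.
Lamp: 7.07 × 9.8 = 69.29 N down at 0.63 m → arm 1.19 m, τ = 69.29 × 1.19 = 82.46 N·m clockwise.
Net load moment about support A = 571.2 N·m clockwise.
Reaction R at support B is upward at 0 m, arm 1.82 m → moment R × 1.82 counterclockwise.
For rotational equilibrium, R × 1.82 = 571.2, so R = 314 N.

R_B ≈ 314 N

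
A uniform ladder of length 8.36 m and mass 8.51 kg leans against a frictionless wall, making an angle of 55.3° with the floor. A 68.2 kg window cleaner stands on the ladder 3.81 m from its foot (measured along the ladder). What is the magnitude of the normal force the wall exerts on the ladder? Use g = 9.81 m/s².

Taking torques about the foot of the ladder:
Ladder weight 8.51×9.81 = 83.48 N acts at 4.18 m along the ladder; its horizontal arm is 4.18·cos55.3° = 2.38 m → τ = 198.7 N·m clockwise.
Window cleaner: 68.2×9.81 = 669 N at 3.81 m → arm 2.169 m → τ = 1451 N·m clockwise.
Wall normal N acts horizontally at the top; its moment arm is the height L sinθ = 8.36·sin55.3° = 6.873 m, counterclockwise.
Στ = 0 ⇒ N × 6.873 = 1650 ⇒ N = 240 N.

N_wall ≈ 240 N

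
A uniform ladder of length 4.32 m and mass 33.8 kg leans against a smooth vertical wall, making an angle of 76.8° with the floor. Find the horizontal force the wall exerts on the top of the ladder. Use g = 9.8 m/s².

N_wall ≈ 38.8 N

Take moments about the foot of the ladder.
Ladder weight 33.8×9.8 = 331.2 N acts at 2.16 m along the ladder; its horizontal arm is 2.16·cos76.8° = 0.4932 m → τ = 163.3 N·m clockwise.
Wall normal N acts horizontally at the top; its moment arm is the height L sinθ = 4.32·sin76.8° = 4.206 m, counterclockwise.
Balancing moments: N × 4.206 = 163.3, giving N = 38.8 N.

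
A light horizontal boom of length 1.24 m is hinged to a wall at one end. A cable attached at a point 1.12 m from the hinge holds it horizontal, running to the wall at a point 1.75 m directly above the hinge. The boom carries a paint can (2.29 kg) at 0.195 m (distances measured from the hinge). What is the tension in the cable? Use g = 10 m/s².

T ≈ 4.73 N

Taking torques about the hinge:
Paint can: 2.29 × 10 = 22.9 N down at 0.195 m → arm 0.195 m, τ = 22.9 × 0.195 = 4.465 N·m clockwise.
Total clockwise load moment = 4.465 N·m.
The cable tension T acts at 1.12 m; only its component perpendicular to the boom, T sinθ, produces torque. sinθ = h/√(h²+d²) = 1.75/√(1.75²+1.12²) = 0.8423.
Balancing moments: T × 1.12 × 0.8423 = 4.465, giving T = 4.465 / 0.9434 = 4.73 N.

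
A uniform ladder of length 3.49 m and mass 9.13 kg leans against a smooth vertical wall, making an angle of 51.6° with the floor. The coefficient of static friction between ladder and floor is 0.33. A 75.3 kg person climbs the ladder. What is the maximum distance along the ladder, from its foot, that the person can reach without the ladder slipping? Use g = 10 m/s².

d ≈ 1.42 m

About the foot of the ladder:
Ladder weight 9.13×10 = 91.3 N acts at 1.745 m along the ladder; its horizontal arm is 1.745·cos51.6° = 1.084 m → τ = 98.97 N·m clockwise.
Person weight 75.3×10 = 753 N at distance d → arm d·cos51.6° → τ = 753·d·0.6211 clockwise.
Wall normal N at the top has arm L sinθ = 2.735 m counterclockwise, so Στ = 0 gives N·2.735 = 98.97 + 467.7·d.
ΣFy = 0 ⇒ N_floor = 844.3 N, so the maximum friction is μ_s·N_floor = 0.33×844.3 = 278.6 N. ΣFx = 0 ⇒ N_wall = f, so at the slipping point N = 278.6 N.
Substituting: 278.6×2.735 = 98.97 + 467.7·d ⇒ d = (762 − 98.97) / 467.7 = 1.42 m.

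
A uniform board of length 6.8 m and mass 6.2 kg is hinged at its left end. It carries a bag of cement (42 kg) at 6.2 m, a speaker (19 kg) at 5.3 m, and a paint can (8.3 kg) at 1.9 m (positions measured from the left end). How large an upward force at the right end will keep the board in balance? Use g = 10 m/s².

About the left end:
Beam weight: 6.2 × 10 = 62 N down at 3.4 m → arm 3.4 m, τ = 62 × 3.4 = 210.8 N·m clockwise.
Bag of cement: 42 × 10 = 420 N down at 6.2 m → arm 6.2 m, τ = 420 × 6.2 = 2604 N·m clockwise.
Speaker: 19 × 10 = 190 N down at 5.3 m → arm 5.3 m, τ = 190 × 5.3 = 1007 N·m clockwise.
Paint can: 8.3 × 10 = 83 N down at 1.9 m → arm 1.9 m, τ = 83 × 1.9 = 157.7 N·m clockwise.
Net moment of the loads = 3980 N·m clockwise.
The upward force F acts at the right end, arm 6.8 m, giving F × 6.8 counterclockwise.
Στ = 0 ⇒ F × 6.8 = 3980 ⇒ F = 3980 / 6.8 = 585 N.

F ≈ 585 N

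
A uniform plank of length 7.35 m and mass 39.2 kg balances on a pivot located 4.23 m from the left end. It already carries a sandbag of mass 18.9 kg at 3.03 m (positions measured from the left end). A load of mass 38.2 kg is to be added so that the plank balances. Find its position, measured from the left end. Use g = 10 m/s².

x ≈ 5.39 m from the left end

About the pivot (at 4.23 m from the left end):
Beam weight: 39.2 × 10 = 392 N down at 3.675 m → arm 0.555 m, τ = 392 × 0.555 = 217.6 N·m counterclockwise.
Sandbag: 18.9 × 10 = 189 N down at 3.03 m → arm 1.2 m, τ = 189 × 1.2 = 226.8 N·m counterclockwise.
Net moment of existing loads = 444.4 N·m counterclockwise.
The load weighs 38.2 × 10 = 382 N and must supply an equal clockwise moment, so its lever arm about the pivot is 444.4 / 382 = 1.16 m.
That puts it at 4.23 + 1.16 = 5.39 m from the left end.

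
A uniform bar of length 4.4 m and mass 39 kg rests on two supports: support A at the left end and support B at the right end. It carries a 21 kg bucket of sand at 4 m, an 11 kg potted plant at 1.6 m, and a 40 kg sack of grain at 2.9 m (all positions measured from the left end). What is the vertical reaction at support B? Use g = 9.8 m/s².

R_B ≈ 676 N

Choose support A as the axis so its reaction then has zero moment arm.
Beam weight: 39 × 9.8 = 382.2 N down at 2.2 m → arm 2.2 m, τ = 382.2 × 2.2 = 840.8 N·m clockwise.
Bucket of sand: 21 × 9.8 = 205.8 N down at 4 m → arm 4 m, τ = 205.8 × 4 = 823.2 N·m clockwise.
Potted plant: 11 × 9.8 = 107.8 N down at 1.6 m → arm 1.6 m, τ = 107.8 × 1.6 = 172.5 N·m clockwise.
Sack of grain: 40 × 9.8 = 392 N down at 2.9 m → arm 2.9 m, τ = 392 × 2.9 = 1137 N·m clockwise.
Net load moment about support A = 2974 N·m clockwise.
Reaction R at support B is upward at 4.4 m, arm 4.4 m → moment R × 4.4 counterclockwise.
Balancing moments: R × 4.4 = 2974, giving R = 676 N.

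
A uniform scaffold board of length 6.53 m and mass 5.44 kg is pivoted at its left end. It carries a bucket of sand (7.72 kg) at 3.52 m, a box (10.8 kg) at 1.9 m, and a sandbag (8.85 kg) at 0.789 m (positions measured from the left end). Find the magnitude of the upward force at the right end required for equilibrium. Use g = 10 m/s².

F ≈ 111 N

Taking torques about the left end:
Beam weight: 5.44 × 10 = 54.4 N down at 3.265 m → arm 3.265 m, τ = 54.4 × 3.265 = 177.6 N·m clockwise.
Bucket of sand: 7.72 × 10 = 77.2 N down at 3.52 m → arm 3.52 m, τ = 77.2 × 3.52 = 271.7 N·m clockwise.
Box: 10.8 × 10 = 108 N down at 1.9 m → arm 1.9 m, τ = 108 × 1.9 = 205.2 N·m clockwise.
Sandbag: 8.85 × 10 = 88.5 N down at 0.789 m → arm 0.789 m, τ = 88.5 × 0.789 = 69.83 N·m clockwise.
Net moment of the loads = 724.3 N·m clockwise.
The upward force F acts at the right end, arm 6.53 m, giving F × 6.53 counterclockwise.
Balancing moments: F × 6.53 = 724.3, giving F = 724.3 / 6.53 = 111 N.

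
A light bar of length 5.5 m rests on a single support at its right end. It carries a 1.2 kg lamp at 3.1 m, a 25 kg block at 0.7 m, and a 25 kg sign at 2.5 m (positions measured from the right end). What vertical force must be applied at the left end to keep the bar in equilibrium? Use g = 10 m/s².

F ≈ 152 N

About the right end:
Lamp: 1.2 × 10 = 12 N down at 3.1 m → arm 3.1 m, τ = 12 × 3.1 = 37.2 N·m counterclockwise.
Block: 25 × 10 = 250 N down at 0.7 m → arm 0.7 m, τ = 250 × 0.7 = 175 N·m counterclockwise.
Sign: 25 × 10 = 250 N down at 2.5 m → arm 2.5 m, τ = 250 × 2.5 = 625 N·m counterclockwise.
Net moment of the loads = 837.2 N·m counterclockwise.
The upward force F acts at the left end, arm 5.5 m, giving F × 5.5 clockwise.
Στ = 0 ⇒ F × 5.5 = 837.2 ⇒ F = 837.2 / 5.5 = 152 N.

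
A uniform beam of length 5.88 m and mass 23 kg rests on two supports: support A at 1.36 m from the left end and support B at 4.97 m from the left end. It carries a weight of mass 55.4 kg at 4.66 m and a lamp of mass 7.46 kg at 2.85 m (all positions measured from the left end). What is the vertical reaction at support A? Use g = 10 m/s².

R_A ≈ 221 N

Take moments about support B.
Beam weight: 23 × 10 = 230 N down at 2.94 m → arm 2.03 m, τ = 230 × 2.03 = 466.9 N·m counterclockwise.
Weight: 55.4 × 10 = 554 N down at 4.66 m → arm 0.31 m, τ = 554 × 0.31 = 171.7 N·m counterclockwise.
Lamp: 7.46 × 10 = 74.6 N down at 2.85 m → arm 2.12 m, τ = 74.6 × 2.12 = 158.2 N·m counterclockwise.
Net load moment about support B = 796.8 N·m counterclockwise.
Reaction R at support A is upward at 1.36 m, arm 3.61 m → moment R × 3.61 clockwise.
Balancing moments: R × 3.61 = 796.8, giving R = 221 N.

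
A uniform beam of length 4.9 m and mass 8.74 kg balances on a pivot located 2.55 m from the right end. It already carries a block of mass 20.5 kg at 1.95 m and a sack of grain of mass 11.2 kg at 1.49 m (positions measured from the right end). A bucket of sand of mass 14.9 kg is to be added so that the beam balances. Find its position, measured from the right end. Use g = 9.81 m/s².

Take moments about the pivot (at 2.55 m from the right end).
Beam weight: 8.74 × 9.81 = 85.74 N down at 2.45 m → arm 0.1 m, τ = 85.74 × 0.1 = 8.574 N·m clockwise.
Block: 20.5 × 9.81 = 201.1 N down at 1.95 m → arm 0.6 m, τ = 201.1 × 0.6 = 120.7 N·m clockwise.
Sack of grain: 11.2 × 9.81 = 109.9 N down at 1.49 m → arm 1.06 m, τ = 109.9 × 1.06 = 116.5 N·m clockwise.
Net moment of existing loads = 245.8 N·m clockwise.
The bucket of sand weighs 14.9 × 9.81 = 146.2 N and must supply an equal counterclockwise moment, so its lever arm about the pivot is 245.8 / 146.2 = 1.68 m.
That puts it at 2.55 + 1.68 = 4.23 m from the right end.

x ≈ 4.23 m from the right end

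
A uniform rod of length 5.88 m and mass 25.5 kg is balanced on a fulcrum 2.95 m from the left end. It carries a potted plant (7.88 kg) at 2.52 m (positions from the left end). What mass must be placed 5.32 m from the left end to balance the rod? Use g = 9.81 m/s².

Sum moments about the fulcrum (at 2.95 m from the left end) (the support reaction has zero arm there).
Beam weight: 25.5 × 9.81 = 250.2 N down at 2.94 m → arm 0.01 m, τ = 250.2 × 0.01 = 2.502 N·m counterclockwise.
Potted plant: 7.88 × 9.81 = 77.3 N down at 2.52 m → arm 0.43 m, τ = 77.3 × 0.43 = 33.24 N·m counterclockwise.
Net moment of known loads = 35.74 N·m counterclockwise.
An unknown mass m at 5.32 m has arm 2.37 m; its moment is m·g·2.37 clockwise.
For rotational equilibrium, m × 9.81 × 2.37 = 35.74, so m = 35.74 / (9.81 × 2.37) = 1.54 kg.

m ≈ 1.54 kg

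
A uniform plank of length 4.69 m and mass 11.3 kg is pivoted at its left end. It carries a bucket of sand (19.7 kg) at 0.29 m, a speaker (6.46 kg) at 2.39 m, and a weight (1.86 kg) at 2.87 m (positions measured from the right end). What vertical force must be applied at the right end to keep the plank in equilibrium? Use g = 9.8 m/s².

F ≈ 275 N

About the left end:
Beam weight: 11.3 × 9.8 = 110.7 N down at 2.345 m → arm 2.345 m, τ = 110.7 × 2.345 = 259.6 N·m clockwise.
Bucket of sand: 19.7 × 9.8 = 193.1 N down at 0.29 m → arm 4.4 m, τ = 193.1 × 4.4 = 849.6 N·m clockwise.
Speaker: 6.46 × 9.8 = 63.31 N down at 2.39 m → arm 2.3 m, τ = 63.31 × 2.3 = 145.6 N·m clockwise.
Weight: 1.86 × 9.8 = 18.23 N down at 2.87 m → arm 1.82 m, τ = 18.23 × 1.82 = 33.18 N·m clockwise.
Net moment of the loads = 1288 N·m clockwise.
The upward force F acts at the right end, arm 4.69 m, giving F × 4.69 counterclockwise.
Στ = 0 ⇒ F × 4.69 = 1288 ⇒ F = 1288 / 4.69 = 275 N.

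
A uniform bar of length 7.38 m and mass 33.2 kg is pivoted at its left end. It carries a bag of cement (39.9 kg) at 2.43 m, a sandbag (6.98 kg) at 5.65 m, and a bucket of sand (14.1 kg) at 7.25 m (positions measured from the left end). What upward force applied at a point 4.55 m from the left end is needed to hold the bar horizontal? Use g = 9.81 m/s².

F ≈ 779 N

Taking torques about the left end:
Beam weight: 33.2 × 9.81 = 325.7 N down at 3.69 m → arm 3.69 m, τ = 325.7 × 3.69 = 1202 N·m clockwise.
Bag of cement: 39.9 × 9.81 = 391.4 N down at 2.43 m → arm 2.43 m, τ = 391.4 × 2.43 = 951.1 N·m clockwise.
Sandbag: 6.98 × 9.81 = 68.47 N down at 5.65 m → arm 5.65 m, τ = 68.47 × 5.65 = 386.9 N·m clockwise.
Bucket of sand: 14.1 × 9.81 = 138.3 N down at 7.25 m → arm 7.25 m, τ = 138.3 × 7.25 = 1003 N·m clockwise.
Net moment of the loads = 3543 N·m clockwise.
The upward force F acts at a point 4.55 m from the left end, arm 4.55 m, giving F × 4.55 counterclockwise.
For rotational equilibrium, F × 4.55 = 3543, so F = 3543 / 4.55 = 779 N.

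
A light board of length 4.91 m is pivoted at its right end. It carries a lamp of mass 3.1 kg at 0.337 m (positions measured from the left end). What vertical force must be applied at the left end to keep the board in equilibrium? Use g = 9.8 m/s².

F ≈ 28.3 N

About the right end:
Lamp: 3.1 × 9.8 = 30.38 N down at 0.337 m → arm 4.573 m, τ = 30.38 × 4.573 = 138.9 N·m counterclockwise.
Net moment of the loads = 138.9 N·m counterclockwise.
The upward force F acts at the left end, arm 4.91 m, giving F × 4.91 clockwise.
Balancing moments: F × 4.91 = 138.9, giving F = 138.9 / 4.91 = 28.3 N.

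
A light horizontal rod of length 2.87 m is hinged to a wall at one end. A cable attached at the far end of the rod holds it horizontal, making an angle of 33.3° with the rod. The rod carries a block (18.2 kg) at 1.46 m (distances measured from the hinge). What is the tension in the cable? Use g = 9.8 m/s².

Sum moments about the hinge (the unknown hinge reaction has zero arm there).
Block: 18.2 × 9.8 = 178.4 N down at 1.46 m → arm 1.46 m, τ = 178.4 × 1.46 = 260.5 N·m clockwise.
Total clockwise load moment = 260.5 N·m.
The cable tension T acts at 2.87 m; only its component perpendicular to the rod, T sinθ, produces torque. sin 33.3° = 0.549.
For rotational equilibrium, T × 2.87 × 0.549 = 260.5, so T = 260.5 / 1.576 = 165 N.

T ≈ 165 N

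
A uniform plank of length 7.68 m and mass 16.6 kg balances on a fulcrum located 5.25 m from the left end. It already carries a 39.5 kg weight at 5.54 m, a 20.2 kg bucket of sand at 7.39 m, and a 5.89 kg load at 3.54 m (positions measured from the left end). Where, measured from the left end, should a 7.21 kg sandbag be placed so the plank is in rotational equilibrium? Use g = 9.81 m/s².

Sum moments about the fulcrum (at 5.25 m from the left end) (the support reaction has zero arm there).
Beam weight: 16.6 × 9.81 = 162.8 N down at 3.84 m → arm 1.41 m, τ = 162.8 × 1.41 = 229.5 N·m counterclockwise.
Weight: 39.5 × 9.81 = 387.5 N down at 5.54 m → arm 0.29 m, τ = 387.5 × 0.29 = 112.4 N·m clockwise.
Bucket of sand: 20.2 × 9.81 = 198.2 N down at 7.39 m → arm 2.14 m, τ = 198.2 × 2.14 = 424.1 N·m clockwise.
Load: 5.89 × 9.81 = 57.78 N down at 3.54 m → arm 1.71 m, τ = 57.78 × 1.71 = 98.8 N·m counterclockwise.
Net moment of existing loads = 208.2 N·m clockwise.
The sandbag weighs 7.21 × 9.81 = 70.73 N and must supply an equal counterclockwise moment, so its lever arm about the fulcrum is 208.2 / 70.73 = 2.94 m.
That puts it at 5.25 − 2.94 = 2.31 m from the left end.

x ≈ 2.31 m from the left end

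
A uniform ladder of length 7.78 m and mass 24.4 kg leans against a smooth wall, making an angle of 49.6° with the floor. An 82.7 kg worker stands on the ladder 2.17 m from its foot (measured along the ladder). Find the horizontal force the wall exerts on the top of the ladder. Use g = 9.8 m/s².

N_wall ≈ 294 N

About the foot of the ladder:
Ladder weight 24.4×9.8 = 239.1 N acts at 3.89 m along the ladder; its horizontal arm is 3.89·cos49.6° = 2.521 m → τ = 602.8 N·m clockwise.
Worker: 82.7×9.8 = 810.5 N at 2.17 m → arm 1.406 m → τ = 1140 N·m clockwise.
Wall normal N acts horizontally at the top; its moment arm is the height L sinθ = 7.78·sin49.6° = 5.925 m, counterclockwise.
Setting net torque to zero: N × 5.925 = 1743 → N = 294 N.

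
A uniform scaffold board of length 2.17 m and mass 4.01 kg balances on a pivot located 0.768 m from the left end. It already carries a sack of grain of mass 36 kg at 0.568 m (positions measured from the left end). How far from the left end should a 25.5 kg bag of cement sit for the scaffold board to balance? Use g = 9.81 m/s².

x ≈ 1 m from the left end

About the pivot (at 0.768 m from the left end):
Beam weight: 4.01 × 9.81 = 39.34 N down at 1.085 m → arm 0.317 m, τ = 39.34 × 0.317 = 12.47 N·m clockwise.
Sack of grain: 36 × 9.81 = 353.2 N down at 0.568 m → arm 0.2 m, τ = 353.2 × 0.2 = 70.64 N·m counterclockwise.
Net moment of existing loads = 58.17 N·m counterclockwise.
The bag of cement weighs 25.5 × 9.81 = 250.2 N and must supply an equal clockwise moment, so its lever arm about the pivot is 58.17 / 250.2 = 0.232 m.
That puts it at 0.768 + 0.232 = 1 m from the left end.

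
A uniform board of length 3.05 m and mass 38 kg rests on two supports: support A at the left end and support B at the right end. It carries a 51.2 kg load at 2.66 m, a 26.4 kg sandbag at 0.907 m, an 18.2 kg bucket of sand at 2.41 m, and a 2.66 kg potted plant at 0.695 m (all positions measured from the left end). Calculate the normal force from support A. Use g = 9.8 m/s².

R_A ≈ 490 N

Take moments about support B.
Beam weight: 38 × 9.8 = 372.4 N down at 1.525 m → arm 1.525 m, τ = 372.4 × 1.525 = 567.9 N·m counterclockwise.
Load: 51.2 × 9.8 = 501.8 N down at 2.66 m → arm 0.39 m, τ = 501.8 × 0.39 = 195.7 N·m counterclockwise.
Sandbag: 26.4 × 9.8 = 258.7 N down at 0.907 m → arm 2.143 m, τ = 258.7 × 2.143 = 554.4 N·m counterclockwise.
Bucket of sand: 18.2 × 9.8 = 178.4 N down at 2.41 m → arm 0.64 m, τ = 178.4 × 0.64 = 114.2 N·m counterclockwise.
Potted plant: 2.66 × 9.8 = 26.07 N down at 0.695 m → arm 2.355 m, τ = 26.07 × 2.355 = 61.39 N·m counterclockwise.
Net load moment about support B = 1494 N·m counterclockwise.
Reaction R at support A is upward at 0 m, arm 3.05 m → moment R × 3.05 clockwise.
Balancing moments: R × 3.05 = 1494, giving R = 490 N.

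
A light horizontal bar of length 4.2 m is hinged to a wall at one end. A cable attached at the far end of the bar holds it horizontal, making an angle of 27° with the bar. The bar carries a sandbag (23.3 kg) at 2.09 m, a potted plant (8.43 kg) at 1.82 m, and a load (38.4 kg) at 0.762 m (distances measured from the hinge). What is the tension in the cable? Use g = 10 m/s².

T ≈ 489 N

About the hinge:
Sandbag: 23.3 × 10 = 233 N down at 2.09 m → arm 2.09 m, τ = 233 × 2.09 = 487 N·m clockwise.
Potted plant: 8.43 × 10 = 84.3 N down at 1.82 m → arm 1.82 m, τ = 84.3 × 1.82 = 153.4 N·m clockwise.
Load: 38.4 × 10 = 384 N down at 0.762 m → arm 0.762 m, τ = 384 × 0.762 = 292.6 N·m clockwise.
Total clockwise load moment = 933 N·m.
The cable tension T acts at 4.2 m; only its component perpendicular to the bar, T sinθ, produces torque. sin 27° = 0.454.
Setting net torque to zero: T × 4.2 × 0.454 = 933 → T = 933 / 1.907 = 489 N.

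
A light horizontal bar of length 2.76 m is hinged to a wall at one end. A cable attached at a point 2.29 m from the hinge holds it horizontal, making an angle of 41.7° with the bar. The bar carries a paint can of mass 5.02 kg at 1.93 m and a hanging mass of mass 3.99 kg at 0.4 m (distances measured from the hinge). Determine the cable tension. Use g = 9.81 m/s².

T ≈ 72.7 N

Sum moments about the hinge (the unknown hinge reaction has zero arm there).
Paint can: 5.02 × 9.81 = 49.25 N down at 1.93 m → arm 1.93 m, τ = 49.25 × 1.93 = 95.05 N·m clockwise.
Hanging mass: 3.99 × 9.81 = 39.14 N down at 0.4 m → arm 0.4 m, τ = 39.14 × 0.4 = 15.66 N·m clockwise.
Total clockwise load moment = 110.7 N·m.
The cable tension T acts at 2.29 m; only its component perpendicular to the bar, T sinθ, produces torque. sin 41.7° = 0.6652.
Στ = 0 ⇒ T × 2.29 × 0.6652 = 110.7 ⇒ T = 110.7 / 1.523 = 72.7 N.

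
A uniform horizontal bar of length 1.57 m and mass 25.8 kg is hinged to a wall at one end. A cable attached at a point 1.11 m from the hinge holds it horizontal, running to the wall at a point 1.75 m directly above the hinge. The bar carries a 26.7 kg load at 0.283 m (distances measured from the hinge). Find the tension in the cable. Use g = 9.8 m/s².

T ≈ 291 N

Sum moments about the hinge (the unknown hinge reaction has zero arm there).
Beam weight: 25.8 × 9.8 = 252.8 N down at 0.785 m → arm 0.785 m, τ = 252.8 × 0.785 = 198.4 N·m clockwise.
Load: 26.7 × 9.8 = 261.7 N down at 0.283 m → arm 0.283 m, τ = 261.7 × 0.283 = 74.06 N·m clockwise.
Total clockwise load moment = 272.5 N·m.
The cable tension T acts at 1.11 m; only its component perpendicular to the bar, T sinθ, produces torque. sinθ = h/√(h²+d²) = 1.75/√(1.75²+1.11²) = 0.8445.
Balancing moments: T × 1.11 × 0.8445 = 272.5, giving T = 272.5 / 0.9374 = 291 N.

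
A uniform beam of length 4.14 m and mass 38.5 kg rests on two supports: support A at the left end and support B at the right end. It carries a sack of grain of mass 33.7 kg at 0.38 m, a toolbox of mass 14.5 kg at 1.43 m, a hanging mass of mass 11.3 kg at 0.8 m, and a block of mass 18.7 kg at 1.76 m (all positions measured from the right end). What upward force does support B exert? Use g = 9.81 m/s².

Choose support A as the axis so its reaction then has zero moment arm.
Beam weight: 38.5 × 9.81 = 377.7 N down at 2.07 m → arm 2.07 m, τ = 377.7 × 2.07 = 781.8 N·m clockwise.
Sack of grain: 33.7 × 9.81 = 330.6 N down at 0.38 m → arm 3.76 m, τ = 330.6 × 3.76 = 1243 N·m clockwise.
Toolbox: 14.5 × 9.81 = 142.2 N down at 1.43 m → arm 2.71 m, τ = 142.2 × 2.71 = 385.4 N·m clockwise.
Hanging mass: 11.3 × 9.81 = 110.9 N down at 0.8 m → arm 3.34 m, τ = 110.9 × 3.34 = 370.4 N·m clockwise.
Block: 18.7 × 9.81 = 183.4 N down at 1.76 m → arm 2.38 m, τ = 183.4 × 2.38 = 436.5 N·m clockwise.
Net load moment about support A = 3217 N·m clockwise.
Reaction R at support B is upward at 0 m, arm 4.14 m → moment R × 4.14 counterclockwise.
Setting net torque to zero: R × 4.14 = 3217 → R = 777 N.

R_B ≈ 777 N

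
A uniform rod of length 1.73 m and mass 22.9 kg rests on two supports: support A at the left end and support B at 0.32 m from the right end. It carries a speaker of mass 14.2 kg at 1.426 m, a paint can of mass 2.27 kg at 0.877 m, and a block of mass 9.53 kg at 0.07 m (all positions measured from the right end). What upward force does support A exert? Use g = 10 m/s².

About support B:
Beam weight: 22.9 × 10 = 229 N down at 0.865 m → arm 0.545 m, τ = 229 × 0.545 = 124.8 N·m counterclockwise.
Speaker: 14.2 × 10 = 142 N down at 1.426 m → arm 1.106 m, τ = 142 × 1.106 = 157.1 N·m counterclockwise.
Paint can: 2.27 × 10 = 22.7 N down at 0.877 m → arm 0.557 m, τ = 22.7 × 0.557 = 12.64 N·m counterclockwise.
Block: 9.53 × 10 = 95.3 N down at 0.07 m → arm 0.25 m, τ = 95.3 × 0.25 = 23.82 N·m clockwise.
Net load moment about support B = 270.7 N·m counterclockwise.
Reaction R at support A is upward at 1.73 m, arm 1.41 m → moment R × 1.41 clockwise.
For rotational equilibrium, R × 1.41 = 270.7, so R = 192 N.

R_A ≈ 192 N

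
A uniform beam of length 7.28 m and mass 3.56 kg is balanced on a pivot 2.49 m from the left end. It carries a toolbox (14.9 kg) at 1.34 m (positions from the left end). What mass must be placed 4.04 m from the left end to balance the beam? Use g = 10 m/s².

m ≈ 8.41 kg

Taking torques about the pivot (at 2.49 m from the left end):
Beam weight: 3.56 × 10 = 35.6 N down at 3.64 m → arm 1.15 m, τ = 35.6 × 1.15 = 40.94 N·m clockwise.
Toolbox: 14.9 × 10 = 149 N down at 1.34 m → arm 1.15 m, τ = 149 × 1.15 = 171.3 N·m counterclockwise.
Net moment of known loads = 130.4 N·m counterclockwise.
An unknown mass m at 4.04 m has arm 1.55 m; its moment is m·g·1.55 clockwise.
Balancing moments: m × 10 × 1.55 = 130.4, giving m = 130.4 / (10 × 1.55) = 8.41 kg.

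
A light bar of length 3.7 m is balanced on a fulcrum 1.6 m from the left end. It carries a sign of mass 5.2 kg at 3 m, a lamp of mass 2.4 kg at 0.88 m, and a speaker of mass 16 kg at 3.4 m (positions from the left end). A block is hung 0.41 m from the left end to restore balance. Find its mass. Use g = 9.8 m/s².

About the fulcrum (at 1.6 m from the left end):
Sign: 5.2 × 9.8 = 50.96 N down at 3 m → arm 1.4 m, τ = 50.96 × 1.4 = 71.34 N·m clockwise.
Lamp: 2.4 × 9.8 = 23.52 N down at 0.88 m → arm 0.72 m, τ = 23.52 × 0.72 = 16.93 N·m counterclockwise.
Speaker: 16 × 9.8 = 156.8 N down at 3.4 m → arm 1.8 m, τ = 156.8 × 1.8 = 282.2 N·m clockwise.
Net moment of known loads = 336.6 N·m clockwise.
An unknown mass m at 0.41 m has arm 1.19 m; its moment is m·g·1.19 counterclockwise.
Balancing moments: m × 9.8 × 1.19 = 336.6, giving m = 336.6 / (9.8 × 1.19) = 28.9 kg.

m ≈ 28.9 kg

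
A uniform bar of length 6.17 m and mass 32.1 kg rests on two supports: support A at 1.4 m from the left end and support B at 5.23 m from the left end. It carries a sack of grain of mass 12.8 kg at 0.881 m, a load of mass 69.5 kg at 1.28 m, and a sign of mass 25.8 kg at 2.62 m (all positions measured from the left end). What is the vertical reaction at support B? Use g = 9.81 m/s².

Taking torques about support A:
Beam weight: 32.1 × 9.81 = 314.9 N down at 3.085 m → arm 1.685 m, τ = 314.9 × 1.685 = 530.6 N·m clockwise.
Sack of grain: 12.8 × 9.81 = 125.6 N down at 0.881 m → arm 0.519 m, τ = 125.6 × 0.519 = 65.19 N·m counterclockwise.
Load: 69.5 × 9.81 = 681.8 N down at 1.28 m → arm 0.12 m, τ = 681.8 × 0.12 = 81.82 N·m counterclockwise.
Sign: 25.8 × 9.81 = 253.1 N down at 2.62 m → arm 1.22 m, τ = 253.1 × 1.22 = 308.8 N·m clockwise.
Net load moment about support A = 692.4 N·m clockwise.
Reaction R at support B is upward at 5.23 m, arm 3.83 m → moment R × 3.83 counterclockwise.
For rotational equilibrium, R × 3.83 = 692.4, so R = 181 N.

R_B ≈ 181 N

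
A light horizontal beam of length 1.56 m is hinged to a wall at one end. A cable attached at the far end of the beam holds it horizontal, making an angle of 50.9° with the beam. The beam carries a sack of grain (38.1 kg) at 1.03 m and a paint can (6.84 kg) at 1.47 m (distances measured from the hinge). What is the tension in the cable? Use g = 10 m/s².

T ≈ 407 N

Sum moments about the hinge (the unknown hinge reaction has zero arm there).
Sack of grain: 38.1 × 10 = 381 N down at 1.03 m → arm 1.03 m, τ = 381 × 1.03 = 392.4 N·m clockwise.
Paint can: 6.84 × 10 = 68.4 N down at 1.47 m → arm 1.47 m, τ = 68.4 × 1.47 = 100.5 N·m clockwise.
Total clockwise load moment = 492.9 N·m.
The cable tension T acts at 1.56 m; only its component perpendicular to the beam, T sinθ, produces torque. sin 50.9° = 0.776.
Στ = 0 ⇒ T × 1.56 × 0.776 = 492.9 ⇒ T = 492.9 / 1.211 = 407 N.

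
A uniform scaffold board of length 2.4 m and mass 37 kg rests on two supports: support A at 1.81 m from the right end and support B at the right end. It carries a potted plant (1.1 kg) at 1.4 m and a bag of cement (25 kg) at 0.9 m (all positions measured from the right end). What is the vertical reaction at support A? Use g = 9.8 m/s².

R_A ≈ 371 N

Sum moments about support B (its reaction then has zero moment arm).
Beam weight: 37 × 9.8 = 362.6 N down at 1.2 m → arm 1.2 m, τ = 362.6 × 1.2 = 435.1 N·m counterclockwise.
Potted plant: 1.1 × 9.8 = 10.78 N down at 1.4 m → arm 1.4 m, τ = 10.78 × 1.4 = 15.09 N·m counterclockwise.
Bag of cement: 25 × 9.8 = 245 N down at 0.9 m → arm 0.9 m, τ = 245 × 0.9 = 220.5 N·m counterclockwise.
Net load moment about support B = 670.7 N·m counterclockwise.
Reaction R at support A is upward at 1.81 m, arm 1.81 m → moment R × 1.81 clockwise.
Setting net torque to zero: R × 1.81 = 670.7 → R = 371 N.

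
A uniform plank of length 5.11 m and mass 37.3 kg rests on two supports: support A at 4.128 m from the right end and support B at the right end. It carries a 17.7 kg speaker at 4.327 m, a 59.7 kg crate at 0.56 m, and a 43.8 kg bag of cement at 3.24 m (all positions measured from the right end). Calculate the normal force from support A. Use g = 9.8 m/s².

R_A ≈ 824 N

Take moments about support B.
Beam weight: 37.3 × 9.8 = 365.5 N down at 2.555 m → arm 2.555 m, τ = 365.5 × 2.555 = 933.9 N·m counterclockwise.
Speaker: 17.7 × 9.8 = 173.5 N down at 4.327 m → arm 4.327 m, τ = 173.5 × 4.327 = 750.7 N·m counterclockwise.
Crate: 59.7 × 9.8 = 585.1 N down at 0.56 m → arm 0.56 m, τ = 585.1 × 0.56 = 327.7 N·m counterclockwise.
Bag of cement: 43.8 × 9.8 = 429.2 N down at 3.24 m → arm 3.24 m, τ = 429.2 × 3.24 = 1391 N·m counterclockwise.
Net load moment about support B = 3403 N·m counterclockwise.
Reaction R at support A is upward at 4.128 m, arm 4.128 m → moment R × 4.128 clockwise.
Setting net torque to zero: R × 4.128 = 3403 → R = 824 N.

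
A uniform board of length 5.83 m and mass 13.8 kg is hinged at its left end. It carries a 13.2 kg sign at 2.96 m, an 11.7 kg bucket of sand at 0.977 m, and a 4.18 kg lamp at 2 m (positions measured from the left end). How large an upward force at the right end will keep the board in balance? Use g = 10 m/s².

About the left end:
Beam weight: 13.8 × 10 = 138 N down at 2.915 m → arm 2.915 m, τ = 138 × 2.915 = 402.3 N·m clockwise.
Sign: 13.2 × 10 = 132 N down at 2.96 m → arm 2.96 m, τ = 132 × 2.96 = 390.7 N·m clockwise.
Bucket of sand: 11.7 × 10 = 117 N down at 0.977 m → arm 0.977 m, τ = 117 × 0.977 = 114.3 N·m clockwise.
Lamp: 4.18 × 10 = 41.8 N down at 2 m → arm 2 m, τ = 41.8 × 2 = 83.6 N·m clockwise.
Net moment of the loads = 990.9 N·m clockwise.
The upward force F acts at the right end, arm 5.83 m, giving F × 5.83 counterclockwise.
Στ = 0 ⇒ F × 5.83 = 990.9 ⇒ F = 990.9 / 5.83 = 170 N.

F ≈ 170 N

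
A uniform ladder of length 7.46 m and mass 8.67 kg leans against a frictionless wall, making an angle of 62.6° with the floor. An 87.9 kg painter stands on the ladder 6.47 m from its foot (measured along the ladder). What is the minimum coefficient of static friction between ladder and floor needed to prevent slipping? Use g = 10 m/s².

Sum moments about the foot of the ladder (the floor normal and friction both act there and drop out).
Ladder weight 8.67×10 = 86.7 N acts at 3.73 m along the ladder; its horizontal arm is 3.73·cos62.6° = 1.717 m → τ = 148.9 N·m clockwise.
Painter: 87.9×10 = 879 N at 6.47 m → arm 2.977 m → τ = 2617 N·m clockwise.
Wall normal N acts horizontally at the top; its moment arm is the height L sinθ = 7.46·sin62.6° = 6.623 m, counterclockwise.
Στ = 0 ⇒ N × 6.623 = 2766 ⇒ N = 417.6 N.
ΣFx = 0 ⇒ f = N_wall = 417.6 N. ΣFy = 0 ⇒ N_floor = 965.7 N.
μ_min = f / N_floor = 417.6 / 965.7 = 0.432.

μ_min ≈ 0.432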